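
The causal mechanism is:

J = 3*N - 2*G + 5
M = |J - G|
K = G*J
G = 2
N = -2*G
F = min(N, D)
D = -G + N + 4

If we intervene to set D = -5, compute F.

The intervention breaks the incoming arrows to D: D = -G + N + 4 no longer applies, and D = -5.
N = -2*G  [with G=2]  = -4
F = min(N, D)  [with N=-4, D=-5]  = -5

-5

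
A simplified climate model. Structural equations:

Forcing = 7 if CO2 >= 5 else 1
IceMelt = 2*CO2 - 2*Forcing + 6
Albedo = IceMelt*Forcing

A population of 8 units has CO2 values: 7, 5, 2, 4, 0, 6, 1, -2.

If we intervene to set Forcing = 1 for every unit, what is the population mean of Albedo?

Every unit gets Forcing=1 under the intervention. Albedo values become 18, 14, 8, 12, 4, 16, 6, 0; E[Albedo|do(Forcing=1)] = 9.75.

9.75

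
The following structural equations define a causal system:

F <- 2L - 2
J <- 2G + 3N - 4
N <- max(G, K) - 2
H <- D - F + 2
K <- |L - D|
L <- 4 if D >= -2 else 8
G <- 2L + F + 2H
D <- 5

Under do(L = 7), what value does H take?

-5

do(L=7) replaces the equation L <- 4 if D >= -2 else 8 with the constant L = 7.
F = 2L - 2  [with L=7]  = 12
H = D - F + 2  [with D=5, F=12]  = -5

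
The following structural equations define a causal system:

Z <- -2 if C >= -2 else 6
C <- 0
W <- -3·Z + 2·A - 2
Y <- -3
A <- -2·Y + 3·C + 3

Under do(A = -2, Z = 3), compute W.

-15

Setting A = -2, Z = 3 by intervention discards those variables' equations.
W = -3·Z + 2·A - 2  [with Z=3, A=-2]  = -15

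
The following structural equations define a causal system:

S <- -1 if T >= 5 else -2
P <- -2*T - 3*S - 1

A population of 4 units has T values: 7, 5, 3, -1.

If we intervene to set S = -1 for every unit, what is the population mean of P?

do(S=-1) breaks S's dependence on T. With S=-1 fixed, P across the units is -12, -8, -4, 4, mean -5.

-5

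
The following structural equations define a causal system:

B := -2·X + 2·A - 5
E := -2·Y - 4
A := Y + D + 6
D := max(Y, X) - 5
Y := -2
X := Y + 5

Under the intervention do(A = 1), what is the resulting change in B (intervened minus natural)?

-2

Under do(A=1), the mechanism A := Y + D + 6 is discarded; A is fixed at 1.
X = Y + 5  [with Y=-2]  = 3
B = -2·X + 2·A - 5  [with X=3, A=1]  = -9
Without intervention: X = Y + 5  [with Y=-2]  = 3; D = max(Y, X) - 5  [with Y=-2, X=3]  = -2; A = Y + D + 6  [with Y=-2, D=-2]  = 2; B = -2·X + 2·A - 5  [with X=3, A=2]  = -7.
Change = -9 − (-7) = -2.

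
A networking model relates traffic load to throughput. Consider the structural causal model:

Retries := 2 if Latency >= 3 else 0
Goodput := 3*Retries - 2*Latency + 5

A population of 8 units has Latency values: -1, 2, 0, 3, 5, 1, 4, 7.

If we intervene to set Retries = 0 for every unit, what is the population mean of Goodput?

-0.25

Under do(Retries=0), Retries's equation is replaced by Retries=0 for every unit. Per-unit Goodput: 7, 1, 5, -1, -5, 3, -3, -9. Mean = -0.25.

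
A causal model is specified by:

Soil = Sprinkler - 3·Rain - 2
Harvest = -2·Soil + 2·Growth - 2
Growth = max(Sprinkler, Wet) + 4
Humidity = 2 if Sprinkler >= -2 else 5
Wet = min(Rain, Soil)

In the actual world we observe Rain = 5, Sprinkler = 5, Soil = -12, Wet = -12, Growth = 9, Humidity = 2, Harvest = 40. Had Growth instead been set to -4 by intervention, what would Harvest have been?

Under do(Growth=-4), the mechanism Growth = max(Sprinkler, Wet) + 4 is discarded; Growth is fixed at -4.
Soil = Sprinkler - 3·Rain - 2  [with Sprinkler=5, Rain=5]  = -12
Harvest = -2·Soil + 2·Growth - 2  [with Soil=-12, Growth=-4]  = 14

14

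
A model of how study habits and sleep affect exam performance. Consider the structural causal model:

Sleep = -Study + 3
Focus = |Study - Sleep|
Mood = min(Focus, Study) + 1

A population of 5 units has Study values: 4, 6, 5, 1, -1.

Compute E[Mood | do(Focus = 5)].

The intervention sets Focus=5 in all 5 units regardless of Study. Recomputing Mood per unit gives 5, 6, 6, 2, 0; average 3.8.

3.8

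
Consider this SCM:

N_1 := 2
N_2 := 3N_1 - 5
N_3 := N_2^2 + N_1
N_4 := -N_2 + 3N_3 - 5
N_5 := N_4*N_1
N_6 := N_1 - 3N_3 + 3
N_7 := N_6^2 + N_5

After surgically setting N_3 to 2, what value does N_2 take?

1

Under do(N_3=2), the mechanism N_3 := N_2^2 + N_1 is discarded; N_3 is fixed at 2.
Since N_2 is not a descendant of the intervened variable, it is unaffected.
N_2 = 3N_1 - 5  [with N_1=2]  = 1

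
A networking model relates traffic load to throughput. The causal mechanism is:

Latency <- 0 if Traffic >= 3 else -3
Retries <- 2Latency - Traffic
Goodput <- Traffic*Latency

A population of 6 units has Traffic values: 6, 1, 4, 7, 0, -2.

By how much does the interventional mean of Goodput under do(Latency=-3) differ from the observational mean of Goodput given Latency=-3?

-9

do(Latency=-3) breaks Latency's dependence on Traffic. With Latency=-3 fixed, Goodput across the units is -18, -3, -12, -21, 0, 6, mean -8.
Conditioning on Latency=-3 selects the 3 unit(s) with Traffic ∈ {1, 0, -2}. Their Goodput values: -3, 0, 6. Mean = 1.
Difference = -8 − 1 = -9.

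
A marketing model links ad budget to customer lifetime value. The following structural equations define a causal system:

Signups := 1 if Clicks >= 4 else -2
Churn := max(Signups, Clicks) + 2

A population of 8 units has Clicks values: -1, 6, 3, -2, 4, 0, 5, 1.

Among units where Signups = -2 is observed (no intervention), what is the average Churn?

2.2

E[Churn|Signups=-2] averages over only the 5 units with Signups=-2 (Clicks = -1, 3, -2, 0, 1): Churn = 1, 5, 0, 2, 3, mean 2.2.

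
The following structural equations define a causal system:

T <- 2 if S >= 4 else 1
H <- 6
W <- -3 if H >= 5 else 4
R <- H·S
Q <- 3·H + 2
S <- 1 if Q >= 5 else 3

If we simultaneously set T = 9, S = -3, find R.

-18

Setting T = 9, S = -3 by intervention discards those variables' equations.
R = H·S  [with H=6, S=-3]  = -18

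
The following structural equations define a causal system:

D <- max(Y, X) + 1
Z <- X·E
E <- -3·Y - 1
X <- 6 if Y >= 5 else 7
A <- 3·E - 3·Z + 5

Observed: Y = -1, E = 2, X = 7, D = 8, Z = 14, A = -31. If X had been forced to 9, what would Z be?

do(X=9) replaces the equation X <- 6 if Y >= 5 else 7 with the constant X = 9.
E = -3·Y - 1  [with Y=-1]  = 2
Z = X·E  [with X=9, E=2]  = 18

18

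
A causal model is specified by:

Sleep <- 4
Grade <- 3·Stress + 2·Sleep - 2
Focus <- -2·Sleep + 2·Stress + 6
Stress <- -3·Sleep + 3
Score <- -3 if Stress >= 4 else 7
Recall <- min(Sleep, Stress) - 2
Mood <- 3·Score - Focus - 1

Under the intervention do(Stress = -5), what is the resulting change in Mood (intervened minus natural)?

do(Stress=-5) replaces the equation Stress <- -3·Sleep + 3 with the constant Stress = -5.
Focus = -2·Sleep + 2·Stress + 6  [with Sleep=4, Stress=-5]  = -12
Score = -3 if Stress >= 4 else 7  [with Stress=-5]  = 7
Mood = 3·Score - Focus - 1  [with Score=7, Focus=-12]  = 32
Without intervention: Stress = -3·Sleep + 3  [with Sleep=4]  = -9; Focus = -2·Sleep + 2·Stress + 6  [with Sleep=4, Stress=-9]  = -20; Score = -3 if Stress >= 4 else 7  [with Stress=-9]  = 7; Mood = 3·Score - Focus - 1  [with Score=7, Focus=-20]  = 40.
Change = 32 − 40 = -8.

-8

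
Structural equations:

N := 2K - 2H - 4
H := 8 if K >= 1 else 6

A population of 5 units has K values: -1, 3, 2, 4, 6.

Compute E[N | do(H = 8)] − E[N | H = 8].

-1.9

Every unit gets H=8 under the intervention. N values become -22, -14, -16, -12, -8; E[N|do(H=8)] = -14.4.
Conditioning on H=8 selects the 4 unit(s) with K ∈ {3, 2, 4, 6}. Their N values: -14, -16, -12, -8. Mean = -12.5.
Difference = -14.4 − (-12.5) = -1.9.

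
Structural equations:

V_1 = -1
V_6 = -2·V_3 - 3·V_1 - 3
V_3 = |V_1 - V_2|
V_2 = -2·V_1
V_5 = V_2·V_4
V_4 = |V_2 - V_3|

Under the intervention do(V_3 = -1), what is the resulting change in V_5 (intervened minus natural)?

do(V_3=-1) replaces the equation V_3 = |V_1 - V_2| with the constant V_3 = -1.
V_2 = -2·V_1  [with V_1=-1]  = 2
V_4 = |V_2 - V_3|  [with V_2=2, V_3=-1]  = 3
V_5 = V_2·V_4  [with V_2=2, V_4=3]  = 6
Without intervention: V_2 = -2·V_1  [with V_1=-1]  = 2; V_3 = |V_1 - V_2|  [with V_1=-1, V_2=2]  = 3; V_4 = |V_2 - V_3|  [with V_2=2, V_3=3]  = 1; V_5 = V_2·V_4  [with V_2=2, V_4=1]  = 2.
Change = 6 − 2 = 4.

4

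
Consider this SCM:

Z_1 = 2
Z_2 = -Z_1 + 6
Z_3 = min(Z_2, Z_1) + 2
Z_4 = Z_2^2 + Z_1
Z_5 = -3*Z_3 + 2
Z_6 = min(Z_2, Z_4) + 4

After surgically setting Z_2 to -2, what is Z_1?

2

Under do(Z_2=-2), the mechanism Z_2 = -Z_1 + 6 is discarded; Z_2 is fixed at -2.
Z_1 is not downstream of the intervention, so its value is determined by the original equations.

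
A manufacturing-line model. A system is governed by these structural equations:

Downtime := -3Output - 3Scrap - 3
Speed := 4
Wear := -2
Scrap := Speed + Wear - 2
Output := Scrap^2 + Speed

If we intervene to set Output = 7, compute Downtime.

Intervening sets Output = 7 and removes its equation (Output := Scrap^2 + Speed).
Scrap = Speed + Wear - 2  [with Speed=4, Wear=-2]  = 0
Downtime = -3Output - 3Scrap - 3  [with Output=7, Scrap=0]  = -24

-24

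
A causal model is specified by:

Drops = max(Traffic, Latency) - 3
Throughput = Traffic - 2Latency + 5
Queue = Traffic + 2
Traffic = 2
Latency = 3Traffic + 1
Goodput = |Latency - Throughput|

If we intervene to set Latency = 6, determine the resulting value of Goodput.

Under do(Latency=6), the mechanism Latency = 3Traffic + 1 is discarded; Latency is fixed at 6.
Throughput = Traffic - 2Latency + 5  [with Traffic=2, Latency=6]  = -5
Goodput = |Latency - Throughput|  [with Latency=6, Throughput=-5]  = 11

11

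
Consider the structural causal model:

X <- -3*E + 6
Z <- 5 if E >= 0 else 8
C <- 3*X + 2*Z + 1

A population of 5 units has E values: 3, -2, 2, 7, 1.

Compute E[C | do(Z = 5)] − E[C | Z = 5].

9.45

The intervention sets Z=5 in all 5 units regardless of E. Recomputing C per unit gives 2, 47, 11, -34, 20; average 9.2.
Conditioning on Z=5 selects the 4 unit(s) with E ∈ {3, 2, 7, 1}. Their C values: 2, 11, -34, 20. Mean = -0.25.
Difference = 9.2 − (-0.25) = 9.45.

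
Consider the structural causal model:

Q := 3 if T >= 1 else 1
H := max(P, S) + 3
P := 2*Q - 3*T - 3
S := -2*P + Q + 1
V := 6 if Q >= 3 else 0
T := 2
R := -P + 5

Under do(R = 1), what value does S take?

The intervention breaks the incoming arrows to R: R := -P + 5 no longer applies, and R = 1.
Since S is not a descendant of the intervened variable, it is unaffected.
Q = 3 if T >= 1 else 1  [with T=2]  = 3
P = 2*Q - 3*T - 3  [with Q=3, T=2]  = -3
S = -2*P + Q + 1  [with P=-3, Q=3]  = 10

10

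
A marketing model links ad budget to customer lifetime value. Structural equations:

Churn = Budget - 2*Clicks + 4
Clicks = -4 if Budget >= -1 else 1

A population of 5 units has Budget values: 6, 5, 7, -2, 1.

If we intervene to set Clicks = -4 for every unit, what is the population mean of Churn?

Every unit gets Clicks=-4 under the intervention. Churn values become 18, 17, 19, 10, 13; E[Churn|do(Clicks=-4)] = 15.4.

15.4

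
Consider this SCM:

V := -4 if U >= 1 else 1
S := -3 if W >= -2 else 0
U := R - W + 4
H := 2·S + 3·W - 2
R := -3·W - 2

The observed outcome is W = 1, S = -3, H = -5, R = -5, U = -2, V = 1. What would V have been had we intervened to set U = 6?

-4

The intervention breaks the incoming arrows to U: U := R - W + 4 no longer applies, and U = 6.
V = -4 if U >= 1 else 1  [with U=6]  = -4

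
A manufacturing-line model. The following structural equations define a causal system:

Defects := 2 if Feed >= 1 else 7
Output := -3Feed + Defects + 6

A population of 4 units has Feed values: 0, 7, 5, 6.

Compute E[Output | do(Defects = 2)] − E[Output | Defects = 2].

4.5

Under do(Defects=2), Defects's equation is replaced by Defects=2 for every unit. Per-unit Output: 8, -13, -7, -10. Mean = -5.5.
Conditioning on Defects=2 selects the 3 unit(s) with Feed ∈ {7, 5, 6}. Their Output values: -13, -7, -10. Mean = -10.
Difference = -5.5 − (-10) = 4.5.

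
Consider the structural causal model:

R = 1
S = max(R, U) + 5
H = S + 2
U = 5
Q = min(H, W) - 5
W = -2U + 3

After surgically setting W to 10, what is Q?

5

The intervention breaks the incoming arrows to W: W = -2U + 3 no longer applies, and W = 10.
S = max(R, U) + 5  [with R=1, U=5]  = 10
H = S + 2  [with S=10]  = 12
Q = min(H, W) - 5  [with H=12, W=10]  = 5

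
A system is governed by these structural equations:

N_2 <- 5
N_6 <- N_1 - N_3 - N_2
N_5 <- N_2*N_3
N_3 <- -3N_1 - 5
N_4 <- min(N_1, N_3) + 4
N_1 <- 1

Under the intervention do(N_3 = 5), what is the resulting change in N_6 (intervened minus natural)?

-13

The intervention breaks the incoming arrows to N_3: N_3 <- -3N_1 - 5 no longer applies, and N_3 = 5.
N_6 = N_1 - N_3 - N_2  [with N_1=1, N_3=5, N_2=5]  = -9
Without intervention: N_3 = -3N_1 - 5  [with N_1=1]  = -8; N_6 = N_1 - N_3 - N_2  [with N_1=1, N_3=-8, N_2=5]  = 4.
Change = -9 − 4 = -13.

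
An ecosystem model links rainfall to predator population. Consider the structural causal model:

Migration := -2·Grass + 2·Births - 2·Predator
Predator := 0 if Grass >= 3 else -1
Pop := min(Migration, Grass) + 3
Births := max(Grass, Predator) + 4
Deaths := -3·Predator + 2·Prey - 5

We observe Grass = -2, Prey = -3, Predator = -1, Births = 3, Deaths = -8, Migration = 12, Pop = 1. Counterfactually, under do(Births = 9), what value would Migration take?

24

Under do(Births=9), the mechanism Births := max(Grass, Predator) + 4 is discarded; Births is fixed at 9.
Predator = 0 if Grass >= 3 else -1  [with Grass=-2]  = -1
Migration = -2·Grass + 2·Births - 2·Predator  [with Grass=-2, Births=9, Predator=-1]  = 24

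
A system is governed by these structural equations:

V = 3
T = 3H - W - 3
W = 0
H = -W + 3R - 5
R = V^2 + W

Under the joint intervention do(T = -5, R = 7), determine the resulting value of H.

16

Under do(T = -5, R = 7), each intervened variable's structural equation is replaced by its fixed value.
H = -W + 3R - 5  [with W=0, R=7]  = 16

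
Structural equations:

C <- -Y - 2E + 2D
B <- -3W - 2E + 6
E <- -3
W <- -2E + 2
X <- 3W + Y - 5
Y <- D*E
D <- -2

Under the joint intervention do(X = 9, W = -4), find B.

Setting X = 9, W = -4 by intervention discards those variables' equations.
B = -3W - 2E + 6  [with W=-4, E=-3]  = 24

24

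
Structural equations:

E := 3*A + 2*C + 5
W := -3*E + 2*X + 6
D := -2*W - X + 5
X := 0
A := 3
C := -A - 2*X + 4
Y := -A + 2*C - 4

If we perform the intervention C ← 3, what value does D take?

The intervention breaks the incoming arrows to C: C := -A - 2*X + 4 no longer applies, and C = 3.
E = 3*A + 2*C + 5  [with A=3, C=3]  = 20
W = -3*E + 2*X + 6  [with E=20, X=0]  = -54
D = -2*W - X + 5  [with W=-54, X=0]  = 113

113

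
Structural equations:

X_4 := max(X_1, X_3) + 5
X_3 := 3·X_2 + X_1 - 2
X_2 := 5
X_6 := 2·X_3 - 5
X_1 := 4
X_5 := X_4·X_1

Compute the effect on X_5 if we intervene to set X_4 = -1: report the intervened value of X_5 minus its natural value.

-92

Intervening sets X_4 = -1 and removes its equation (X_4 := max(X_1, X_3) + 5).
X_5 = X_4·X_1  [with X_4=-1, X_1=4]  = -4
Without intervention: X_3 = 3·X_2 + X_1 - 2  [with X_2=5, X_1=4]  = 17; X_4 = max(X_1, X_3) + 5  [with X_1=4, X_3=17]  = 22; X_5 = X_4·X_1  [with X_4=22, X_1=4]  = 88.
Change = -4 − 88 = -92.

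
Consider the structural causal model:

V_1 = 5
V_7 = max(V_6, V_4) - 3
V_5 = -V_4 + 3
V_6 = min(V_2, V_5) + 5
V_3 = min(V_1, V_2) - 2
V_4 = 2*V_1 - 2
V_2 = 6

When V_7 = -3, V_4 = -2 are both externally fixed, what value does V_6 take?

10

Setting V_7 = -3, V_4 = -2 by intervention discards those variables' equations.
V_5 = -V_4 + 3  [with V_4=-2]  = 5
V_6 = min(V_2, V_5) + 5  [with V_2=6, V_5=5]  = 10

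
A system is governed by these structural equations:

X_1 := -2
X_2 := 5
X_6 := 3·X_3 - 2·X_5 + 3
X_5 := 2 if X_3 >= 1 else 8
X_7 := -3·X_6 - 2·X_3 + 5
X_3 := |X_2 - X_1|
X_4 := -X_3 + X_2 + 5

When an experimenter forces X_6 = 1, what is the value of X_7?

-12

Intervening sets X_6 = 1 and removes its equation (X_6 := 3·X_3 - 2·X_5 + 3).
X_3 = |X_2 - X_1|  [with X_2=5, X_1=-2]  = 7
X_7 = -3·X_6 - 2·X_3 + 5  [with X_6=1, X_3=7]  = -12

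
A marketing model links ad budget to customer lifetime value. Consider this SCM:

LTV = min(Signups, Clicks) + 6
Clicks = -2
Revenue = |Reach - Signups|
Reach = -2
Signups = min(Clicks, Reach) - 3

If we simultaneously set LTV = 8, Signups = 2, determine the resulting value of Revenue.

Under do(LTV = 8, Signups = 2), each intervened variable's structural equation is replaced by its fixed value.
Revenue = |Reach - Signups|  [with Reach=-2, Signups=2]  = 4

4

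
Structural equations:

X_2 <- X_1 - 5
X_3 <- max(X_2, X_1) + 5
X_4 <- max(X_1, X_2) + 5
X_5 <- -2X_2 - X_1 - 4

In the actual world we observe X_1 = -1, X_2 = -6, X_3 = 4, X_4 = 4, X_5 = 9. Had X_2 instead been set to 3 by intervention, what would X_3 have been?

The intervention breaks the incoming arrows to X_2: X_2 <- X_1 - 5 no longer applies, and X_2 = 3.
X_3 = max(X_2, X_1) + 5  [with X_2=3, X_1=-1]  = 8

8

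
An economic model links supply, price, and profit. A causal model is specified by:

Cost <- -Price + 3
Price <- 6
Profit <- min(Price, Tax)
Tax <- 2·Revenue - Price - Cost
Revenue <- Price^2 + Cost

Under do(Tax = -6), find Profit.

-6

Intervening sets Tax = -6 and removes its equation (Tax <- 2·Revenue - Price - Cost).
Profit = min(Price, Tax)  [with Price=6, Tax=-6]  = -6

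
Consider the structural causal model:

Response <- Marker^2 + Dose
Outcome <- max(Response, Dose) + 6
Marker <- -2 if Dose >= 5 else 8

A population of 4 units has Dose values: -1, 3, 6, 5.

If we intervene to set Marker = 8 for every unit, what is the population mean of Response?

The intervention sets Marker=8 in all 4 units regardless of Dose. Recomputing Response per unit gives 63, 67, 70, 69; average 67.25.

67.25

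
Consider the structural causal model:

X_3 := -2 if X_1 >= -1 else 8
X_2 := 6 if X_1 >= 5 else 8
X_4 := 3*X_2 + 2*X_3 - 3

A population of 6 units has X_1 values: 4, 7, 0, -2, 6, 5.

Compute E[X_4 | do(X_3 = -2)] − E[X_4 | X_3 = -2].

0.6

do(X_3=-2) breaks X_3's dependence on X_1. With X_3=-2 fixed, X_4 across the units is 17, 11, 17, 17, 11, 11, mean 14.
E[X_4|X_3=-2] averages over only the 5 units with X_3=-2 (X_1 = 4, 7, 0, 6, 5): X_4 = 17, 11, 17, 11, 11, mean 13.4.
Difference = 14 − 13.4 = 0.6.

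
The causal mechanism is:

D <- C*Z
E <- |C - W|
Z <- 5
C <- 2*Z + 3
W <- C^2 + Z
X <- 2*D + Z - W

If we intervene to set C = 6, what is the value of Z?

Under do(C=6), the mechanism C <- 2*Z + 3 is discarded; C is fixed at 6.
Z is not downstream of the intervention, so its value is determined by the original equations.

5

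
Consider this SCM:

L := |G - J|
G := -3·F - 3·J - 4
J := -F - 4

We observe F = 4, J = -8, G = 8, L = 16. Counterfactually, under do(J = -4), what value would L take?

Under do(J=-4), the mechanism J := -F - 4 is discarded; J is fixed at -4.
G = -3·F - 3·J - 4  [with F=4, J=-4]  = -4
L = |G - J|  [with G=-4, J=-4]  = 0

0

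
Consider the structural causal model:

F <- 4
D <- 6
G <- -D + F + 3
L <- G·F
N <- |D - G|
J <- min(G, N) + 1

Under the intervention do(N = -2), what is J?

-1

The intervention breaks the incoming arrows to N: N <- |D - G| no longer applies, and N = -2.
G = -D + F + 3  [with D=6, F=4]  = 1
J = min(G, N) + 1  [with G=1, N=-2]  = -1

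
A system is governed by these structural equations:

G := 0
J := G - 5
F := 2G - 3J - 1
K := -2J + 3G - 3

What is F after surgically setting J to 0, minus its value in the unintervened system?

-15

The intervention breaks the incoming arrows to J: J := G - 5 no longer applies, and J = 0.
F = 2G - 3J - 1  [with G=0, J=0]  = -1
Without intervention: J = G - 5  [with G=0]  = -5; F = 2G - 3J - 1  [with G=0, J=-5]  = 14.
Change = -1 − 14 = -15.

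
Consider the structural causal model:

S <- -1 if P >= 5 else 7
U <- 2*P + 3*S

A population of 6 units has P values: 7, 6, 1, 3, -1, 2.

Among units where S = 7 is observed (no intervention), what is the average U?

23.5

E[U|S=7] averages over only the 4 units with S=7 (P = 1, 3, -1, 2): U = 23, 27, 19, 25, mean 23.5.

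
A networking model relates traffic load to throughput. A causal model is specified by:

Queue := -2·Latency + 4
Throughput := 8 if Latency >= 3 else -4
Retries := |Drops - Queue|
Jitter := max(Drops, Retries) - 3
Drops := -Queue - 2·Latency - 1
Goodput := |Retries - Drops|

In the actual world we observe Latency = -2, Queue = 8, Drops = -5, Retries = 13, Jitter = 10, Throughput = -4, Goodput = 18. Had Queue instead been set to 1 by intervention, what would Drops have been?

2

The intervention breaks the incoming arrows to Queue: Queue := -2·Latency + 4 no longer applies, and Queue = 1.
Drops = -Queue - 2·Latency - 1  [with Queue=1, Latency=-2]  = 2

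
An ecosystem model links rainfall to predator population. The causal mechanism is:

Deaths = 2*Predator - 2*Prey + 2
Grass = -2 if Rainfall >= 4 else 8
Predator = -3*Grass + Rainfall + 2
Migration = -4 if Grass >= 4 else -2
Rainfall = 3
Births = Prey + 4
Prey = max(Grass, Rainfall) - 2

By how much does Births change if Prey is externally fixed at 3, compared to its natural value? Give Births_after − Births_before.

do(Prey=3) replaces the equation Prey = max(Grass, Rainfall) - 2 with the constant Prey = 3.
Births = Prey + 4  [with Prey=3]  = 7
Without intervention: Grass = -2 if Rainfall >= 4 else 8  [with Rainfall=3]  = 8; Prey = max(Grass, Rainfall) - 2  [with Grass=8, Rainfall=3]  = 6; Births = Prey + 4  [with Prey=6]  = 10.
Change = 7 − 10 = -3.

-3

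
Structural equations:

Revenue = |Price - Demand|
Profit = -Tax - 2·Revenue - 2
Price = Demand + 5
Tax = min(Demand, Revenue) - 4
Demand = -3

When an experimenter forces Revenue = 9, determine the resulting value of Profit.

-13

do(Revenue=9) replaces the equation Revenue = |Price - Demand| with the constant Revenue = 9.
Tax = min(Demand, Revenue) - 4  [with Demand=-3, Revenue=9]  = -7
Profit = -Tax - 2·Revenue - 2  [with Tax=-7, Revenue=9]  = -13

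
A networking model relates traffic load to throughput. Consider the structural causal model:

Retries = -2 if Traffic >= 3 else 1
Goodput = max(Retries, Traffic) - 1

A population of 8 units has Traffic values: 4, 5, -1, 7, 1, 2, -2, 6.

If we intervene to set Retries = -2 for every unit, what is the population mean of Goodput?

Every unit gets Retries=-2 under the intervention. Goodput values become 3, 4, -2, 6, 0, 1, -3, 5; E[Goodput|do(Retries=-2)] = 1.75.

1.75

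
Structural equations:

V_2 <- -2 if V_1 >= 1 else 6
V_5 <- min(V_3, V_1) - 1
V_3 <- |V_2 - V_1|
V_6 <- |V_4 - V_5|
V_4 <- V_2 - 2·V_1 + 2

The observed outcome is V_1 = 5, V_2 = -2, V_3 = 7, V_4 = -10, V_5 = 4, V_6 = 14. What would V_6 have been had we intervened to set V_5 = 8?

18

The intervention breaks the incoming arrows to V_5: V_5 <- min(V_3, V_1) - 1 no longer applies, and V_5 = 8.
V_2 = -2 if V_1 >= 1 else 6  [with V_1=5]  = -2
V_4 = V_2 - 2·V_1 + 2  [with V_2=-2, V_1=5]  = -10
V_6 = |V_4 - V_5|  [with V_4=-10, V_5=8]  = 18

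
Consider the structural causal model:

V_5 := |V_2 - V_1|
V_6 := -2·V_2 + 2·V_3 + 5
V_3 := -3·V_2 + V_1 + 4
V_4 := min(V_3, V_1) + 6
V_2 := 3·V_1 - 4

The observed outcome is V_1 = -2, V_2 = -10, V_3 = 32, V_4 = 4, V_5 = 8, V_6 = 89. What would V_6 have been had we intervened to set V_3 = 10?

45

The intervention breaks the incoming arrows to V_3: V_3 := -3·V_2 + V_1 + 4 no longer applies, and V_3 = 10.
V_2 = 3·V_1 - 4  [with V_1=-2]  = -10
V_6 = -2·V_2 + 2·V_3 + 5  [with V_2=-10, V_3=10]  = 45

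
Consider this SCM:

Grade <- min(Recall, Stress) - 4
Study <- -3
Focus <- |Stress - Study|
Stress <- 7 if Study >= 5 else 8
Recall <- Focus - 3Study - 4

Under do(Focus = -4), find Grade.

do(Focus=-4) replaces the equation Focus <- |Stress - Study| with the constant Focus = -4.
Stress = 7 if Study >= 5 else 8  [with Study=-3]  = 8
Recall = Focus - 3Study - 4  [with Focus=-4, Study=-3]  = 1
Grade = min(Recall, Stress) - 4  [with Recall=1, Stress=8]  = -3

-3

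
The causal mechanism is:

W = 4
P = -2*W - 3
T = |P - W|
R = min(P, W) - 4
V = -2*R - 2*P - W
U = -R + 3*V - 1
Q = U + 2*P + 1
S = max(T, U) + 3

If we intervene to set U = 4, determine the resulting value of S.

Intervening sets U = 4 and removes its equation (U = -R + 3*V - 1).
P = -2*W - 3  [with W=4]  = -11
T = |P - W|  [with P=-11, W=4]  = 15
S = max(T, U) + 3  [with T=15, U=4]  = 18

18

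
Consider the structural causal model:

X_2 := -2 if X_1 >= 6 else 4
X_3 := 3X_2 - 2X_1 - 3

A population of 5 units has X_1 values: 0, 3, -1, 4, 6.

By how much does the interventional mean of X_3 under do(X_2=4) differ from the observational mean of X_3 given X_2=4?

-1.8

Under do(X_2=4), X_2's equation is replaced by X_2=4 for every unit. Per-unit X_3: 9, 3, 11, 1, -3. Mean = 4.2.
E[X_3|X_2=4] averages over only the 4 units with X_2=4 (X_1 = 0, 3, -1, 4): X_3 = 9, 3, 11, 1, mean 6.
Difference = 4.2 − 6 = -1.8.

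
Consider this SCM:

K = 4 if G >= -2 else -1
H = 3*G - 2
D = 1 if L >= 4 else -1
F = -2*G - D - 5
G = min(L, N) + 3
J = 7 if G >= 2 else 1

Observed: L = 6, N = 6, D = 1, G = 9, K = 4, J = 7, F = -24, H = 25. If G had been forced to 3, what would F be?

-12

The intervention breaks the incoming arrows to G: G = min(L, N) + 3 no longer applies, and G = 3.
D = 1 if L >= 4 else -1  [with L=6]  = 1
F = -2*G - D - 5  [with G=3, D=1]  = -12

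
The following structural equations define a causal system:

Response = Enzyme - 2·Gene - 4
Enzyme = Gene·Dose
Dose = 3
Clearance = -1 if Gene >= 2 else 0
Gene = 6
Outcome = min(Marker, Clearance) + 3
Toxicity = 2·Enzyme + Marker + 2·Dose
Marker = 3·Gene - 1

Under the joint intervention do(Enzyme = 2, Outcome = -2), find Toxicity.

27

Under do(Enzyme = 2, Outcome = -2), each intervened variable's structural equation is replaced by its fixed value.
Marker = 3·Gene - 1  [with Gene=6]  = 17
Toxicity = 2·Enzyme + Marker + 2·Dose  [with Enzyme=2, Marker=17, Dose=3]  = 27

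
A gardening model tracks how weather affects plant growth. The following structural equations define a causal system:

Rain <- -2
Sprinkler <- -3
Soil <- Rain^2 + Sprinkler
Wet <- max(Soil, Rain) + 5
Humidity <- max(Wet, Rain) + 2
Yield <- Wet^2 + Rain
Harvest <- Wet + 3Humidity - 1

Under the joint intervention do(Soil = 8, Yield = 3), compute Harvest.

57

Under do(Soil = 8, Yield = 3), each intervened variable's structural equation is replaced by its fixed value.
Wet = max(Soil, Rain) + 5  [with Soil=8, Rain=-2]  = 13
Humidity = max(Wet, Rain) + 2  [with Wet=13, Rain=-2]  = 15
Harvest = Wet + 3Humidity - 1  [with Wet=13, Humidity=15]  = 57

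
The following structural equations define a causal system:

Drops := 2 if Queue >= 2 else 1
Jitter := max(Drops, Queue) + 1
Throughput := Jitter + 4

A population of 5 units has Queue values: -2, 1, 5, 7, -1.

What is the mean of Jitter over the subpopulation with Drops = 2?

7

E[Jitter|Drops=2] averages over only the 2 units with Drops=2 (Queue = 5, 7): Jitter = 6, 8, mean 7.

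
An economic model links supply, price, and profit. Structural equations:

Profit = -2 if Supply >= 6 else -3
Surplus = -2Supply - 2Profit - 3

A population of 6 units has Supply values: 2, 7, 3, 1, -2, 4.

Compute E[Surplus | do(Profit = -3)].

Under do(Profit=-3), Profit's equation is replaced by Profit=-3 for every unit. Per-unit Surplus: -1, -11, -3, 1, 7, -5. Mean = -2.

-2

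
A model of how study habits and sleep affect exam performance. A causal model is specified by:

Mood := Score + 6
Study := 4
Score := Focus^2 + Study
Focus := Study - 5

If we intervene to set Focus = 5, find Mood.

35

Under do(Focus=5), the mechanism Focus := Study - 5 is discarded; Focus is fixed at 5.
Score = Focus^2 + Study  [with Focus=5, Study=4]  = 29
Mood = Score + 6  [with Score=29]  = 35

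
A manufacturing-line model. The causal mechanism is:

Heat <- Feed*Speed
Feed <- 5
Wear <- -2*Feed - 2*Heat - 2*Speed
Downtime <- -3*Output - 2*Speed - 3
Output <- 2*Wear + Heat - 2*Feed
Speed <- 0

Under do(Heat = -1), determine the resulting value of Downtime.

The intervention breaks the incoming arrows to Heat: Heat <- Feed*Speed no longer applies, and Heat = -1.
Wear = -2*Feed - 2*Heat - 2*Speed  [with Feed=5, Heat=-1, Speed=0]  = -8
Output = 2*Wear + Heat - 2*Feed  [with Wear=-8, Heat=-1, Feed=5]  = -27
Downtime = -3*Output - 2*Speed - 3  [with Output=-27, Speed=0]  = 78

78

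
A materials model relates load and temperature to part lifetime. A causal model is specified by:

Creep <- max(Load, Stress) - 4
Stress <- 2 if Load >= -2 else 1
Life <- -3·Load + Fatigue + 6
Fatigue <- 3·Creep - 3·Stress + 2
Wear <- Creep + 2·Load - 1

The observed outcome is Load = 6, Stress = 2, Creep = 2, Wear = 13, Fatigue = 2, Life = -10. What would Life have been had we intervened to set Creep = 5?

-1

The intervention breaks the incoming arrows to Creep: Creep <- max(Load, Stress) - 4 no longer applies, and Creep = 5.
Stress = 2 if Load >= -2 else 1  [with Load=6]  = 2
Fatigue = 3·Creep - 3·Stress + 2  [with Creep=5, Stress=2]  = 11
Life = -3·Load + Fatigue + 6  [with Load=6, Fatigue=11]  = -1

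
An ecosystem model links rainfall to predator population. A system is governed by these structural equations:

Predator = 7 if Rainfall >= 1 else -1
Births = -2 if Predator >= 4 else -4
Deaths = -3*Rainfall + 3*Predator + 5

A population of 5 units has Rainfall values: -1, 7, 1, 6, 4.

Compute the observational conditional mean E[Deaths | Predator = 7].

12.5

E[Deaths|Predator=7] averages over only the 4 units with Predator=7 (Rainfall = 7, 1, 6, 4): Deaths = 5, 23, 8, 14, mean 12.5.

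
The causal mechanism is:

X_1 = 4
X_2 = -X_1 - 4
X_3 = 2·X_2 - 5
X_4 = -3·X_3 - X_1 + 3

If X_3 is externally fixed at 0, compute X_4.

-1

The intervention breaks the incoming arrows to X_3: X_3 = 2·X_2 - 5 no longer applies, and X_3 = 0.
X_4 = -3·X_3 - X_1 + 3  [with X_3=0, X_1=4]  = -1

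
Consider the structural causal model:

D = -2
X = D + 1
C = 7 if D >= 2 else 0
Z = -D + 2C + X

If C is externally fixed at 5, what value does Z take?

11

The intervention breaks the incoming arrows to C: C = 7 if D >= 2 else 0 no longer applies, and C = 5.
X = D + 1  [with D=-2]  = -1
Z = -D + 2C + X  [with D=-2, C=5, X=-1]  = 11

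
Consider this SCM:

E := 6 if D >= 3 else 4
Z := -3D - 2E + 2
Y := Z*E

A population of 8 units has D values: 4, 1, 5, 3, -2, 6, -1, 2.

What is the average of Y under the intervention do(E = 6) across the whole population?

Under do(E=6), E's equation is replaced by E=6 for every unit. Per-unit Y: -132, -78, -150, -114, -24, -168, -42, -96. Mean = -100.5.

-100.5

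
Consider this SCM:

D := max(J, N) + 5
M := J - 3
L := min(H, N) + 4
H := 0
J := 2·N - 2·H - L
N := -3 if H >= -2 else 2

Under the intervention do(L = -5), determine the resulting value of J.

-1

The intervention breaks the incoming arrows to L: L := min(H, N) + 4 no longer applies, and L = -5.
N = -3 if H >= -2 else 2  [with H=0]  = -3
J = 2·N - 2·H - L  [with N=-3, H=0, L=-5]  = -1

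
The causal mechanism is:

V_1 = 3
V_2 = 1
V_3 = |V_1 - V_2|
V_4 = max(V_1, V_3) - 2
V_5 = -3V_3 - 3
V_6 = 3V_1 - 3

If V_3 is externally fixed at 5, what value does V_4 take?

3

The intervention breaks the incoming arrows to V_3: V_3 = |V_1 - V_2| no longer applies, and V_3 = 5.
V_4 = max(V_1, V_3) - 2  [with V_1=3, V_3=5]  = 3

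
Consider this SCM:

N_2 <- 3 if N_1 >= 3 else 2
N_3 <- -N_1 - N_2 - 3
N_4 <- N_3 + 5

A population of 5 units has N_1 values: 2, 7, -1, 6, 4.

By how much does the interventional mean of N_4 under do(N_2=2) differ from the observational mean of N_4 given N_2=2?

Under do(N_2=2), N_2's equation is replaced by N_2=2 for every unit. Per-unit N_4: -2, -7, 1, -6, -4. Mean = -3.6.
Observing N_2=2 restricts to units where N_2's equation naturally yields 2: N_1 ∈ {2, -1}. In that subpopulation N_4 = -2, 1, mean -0.5.
Difference = -3.6 − (-0.5) = -3.1.

-3.1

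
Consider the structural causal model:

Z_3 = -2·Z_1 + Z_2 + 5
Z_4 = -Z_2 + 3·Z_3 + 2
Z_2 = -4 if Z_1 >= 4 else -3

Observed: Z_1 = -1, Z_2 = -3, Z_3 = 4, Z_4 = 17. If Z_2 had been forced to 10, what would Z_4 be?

Under do(Z_2=10), the mechanism Z_2 = -4 if Z_1 >= 4 else -3 is discarded; Z_2 is fixed at 10.
Z_3 = -2·Z_1 + Z_2 + 5  [with Z_1=-1, Z_2=10]  = 17
Z_4 = -Z_2 + 3·Z_3 + 2  [with Z_2=10, Z_3=17]  = 43

43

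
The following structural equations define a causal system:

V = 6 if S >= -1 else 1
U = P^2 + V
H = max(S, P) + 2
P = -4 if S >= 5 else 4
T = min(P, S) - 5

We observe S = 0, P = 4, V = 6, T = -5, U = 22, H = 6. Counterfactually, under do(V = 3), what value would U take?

do(V=3) replaces the equation V = 6 if S >= -1 else 1 with the constant V = 3.
P = -4 if S >= 5 else 4  [with S=0]  = 4
U = P^2 + V  [with P=4, V=3]  = 19

19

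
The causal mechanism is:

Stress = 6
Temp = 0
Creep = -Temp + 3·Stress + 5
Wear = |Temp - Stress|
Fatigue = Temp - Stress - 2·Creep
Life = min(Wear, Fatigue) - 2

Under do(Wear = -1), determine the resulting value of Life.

Under do(Wear=-1), the mechanism Wear = |Temp - Stress| is discarded; Wear is fixed at -1.
Creep = -Temp + 3·Stress + 5  [with Temp=0, Stress=6]  = 23
Fatigue = Temp - Stress - 2·Creep  [with Temp=0, Stress=6, Creep=23]  = -52
Life = min(Wear, Fatigue) - 2  [with Wear=-1, Fatigue=-52]  = -54

-54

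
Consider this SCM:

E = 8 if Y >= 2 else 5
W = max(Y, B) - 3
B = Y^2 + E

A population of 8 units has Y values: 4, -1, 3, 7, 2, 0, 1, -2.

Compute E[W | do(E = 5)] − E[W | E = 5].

9

Under do(E=5), E's equation is replaced by E=5 for every unit. Per-unit W: 18, 3, 11, 51, 6, 2, 3, 6. Mean = 12.5.
Observing E=5 restricts to units where E's equation naturally yields 5: Y ∈ {-1, 0, 1, -2}. In that subpopulation W = 3, 2, 3, 6, mean 3.5.
Difference = 12.5 − 3.5 = 9.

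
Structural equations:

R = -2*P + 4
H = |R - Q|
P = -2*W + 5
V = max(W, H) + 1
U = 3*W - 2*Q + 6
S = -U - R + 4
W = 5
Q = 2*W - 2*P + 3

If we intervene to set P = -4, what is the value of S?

do(P=-4) replaces the equation P = -2*W + 5 with the constant P = -4.
R = -2*P + 4  [with P=-4]  = 12
Q = 2*W - 2*P + 3  [with W=5, P=-4]  = 21
U = 3*W - 2*Q + 6  [with W=5, Q=21]  = -21
S = -U - R + 4  [with U=-21, R=12]  = 13

13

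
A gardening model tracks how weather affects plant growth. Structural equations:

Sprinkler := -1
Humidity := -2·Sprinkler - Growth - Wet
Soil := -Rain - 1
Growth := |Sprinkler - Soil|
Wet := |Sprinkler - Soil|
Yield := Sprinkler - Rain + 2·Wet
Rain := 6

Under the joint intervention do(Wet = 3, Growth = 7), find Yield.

Under do(Wet = 3, Growth = 7), each intervened variable's structural equation is replaced by its fixed value.
Yield = Sprinkler - Rain + 2·Wet  [with Sprinkler=-1, Rain=6, Wet=3]  = -1

-1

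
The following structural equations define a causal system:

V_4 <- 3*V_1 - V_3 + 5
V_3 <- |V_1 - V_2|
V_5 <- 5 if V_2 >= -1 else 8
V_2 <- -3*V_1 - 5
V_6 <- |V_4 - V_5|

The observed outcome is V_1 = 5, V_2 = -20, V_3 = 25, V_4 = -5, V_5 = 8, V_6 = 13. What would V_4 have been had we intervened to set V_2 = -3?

12

Under do(V_2=-3), the mechanism V_2 <- -3*V_1 - 5 is discarded; V_2 is fixed at -3.
V_3 = |V_1 - V_2|  [with V_1=5, V_2=-3]  = 8
V_4 = 3*V_1 - V_3 + 5  [with V_1=5, V_3=8]  = 12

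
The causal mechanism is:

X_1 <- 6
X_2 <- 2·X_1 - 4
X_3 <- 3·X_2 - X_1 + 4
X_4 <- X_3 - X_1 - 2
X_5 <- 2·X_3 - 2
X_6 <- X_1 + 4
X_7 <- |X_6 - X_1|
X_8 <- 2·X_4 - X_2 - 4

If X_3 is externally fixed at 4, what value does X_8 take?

The intervention breaks the incoming arrows to X_3: X_3 <- 3·X_2 - X_1 + 4 no longer applies, and X_3 = 4.
X_2 = 2·X_1 - 4  [with X_1=6]  = 8
X_4 = X_3 - X_1 - 2  [with X_3=4, X_1=6]  = -4
X_8 = 2·X_4 - X_2 - 4  [with X_4=-4, X_2=8]  = -20

-20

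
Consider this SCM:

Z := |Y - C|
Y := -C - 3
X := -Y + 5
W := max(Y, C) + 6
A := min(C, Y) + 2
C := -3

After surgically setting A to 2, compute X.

do(A=2) replaces the equation A := min(C, Y) + 2 with the constant A = 2.
Since X is not a descendant of the intervened variable, it is unaffected.
Y = -C - 3  [with C=-3]  = 0
X = -Y + 5  [with Y=0]  = 5

5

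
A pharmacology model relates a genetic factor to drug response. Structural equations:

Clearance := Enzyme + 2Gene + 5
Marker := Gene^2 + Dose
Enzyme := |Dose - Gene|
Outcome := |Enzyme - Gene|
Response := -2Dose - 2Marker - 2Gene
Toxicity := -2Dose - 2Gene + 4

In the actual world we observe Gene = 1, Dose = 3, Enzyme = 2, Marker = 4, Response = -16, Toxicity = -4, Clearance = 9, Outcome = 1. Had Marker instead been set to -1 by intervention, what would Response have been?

-6

Intervening sets Marker = -1 and removes its equation (Marker := Gene^2 + Dose).
Response = -2Dose - 2Marker - 2Gene  [with Dose=3, Marker=-1, Gene=1]  = -6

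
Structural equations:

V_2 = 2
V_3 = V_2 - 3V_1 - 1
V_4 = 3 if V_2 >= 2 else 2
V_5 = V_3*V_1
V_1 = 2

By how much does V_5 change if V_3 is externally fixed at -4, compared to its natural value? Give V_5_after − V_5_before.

2

do(V_3=-4) replaces the equation V_3 = V_2 - 3V_1 - 1 with the constant V_3 = -4.
V_5 = V_3*V_1  [with V_3=-4, V_1=2]  = -8
Without intervention: V_3 = V_2 - 3V_1 - 1  [with V_2=2, V_1=2]  = -5; V_5 = V_3*V_1  [with V_3=-5, V_1=2]  = -10.
Change = -8 − (-10) = 2.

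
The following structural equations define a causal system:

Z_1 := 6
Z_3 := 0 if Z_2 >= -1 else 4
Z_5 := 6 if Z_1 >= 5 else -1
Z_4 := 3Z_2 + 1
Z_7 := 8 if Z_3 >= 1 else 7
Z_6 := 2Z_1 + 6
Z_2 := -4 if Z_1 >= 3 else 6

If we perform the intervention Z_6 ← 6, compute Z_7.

Intervening sets Z_6 = 6 and removes its equation (Z_6 := 2Z_1 + 6).
No directed path runs from Z_6 to Z_7, so Z_7 keeps its natural value.
Z_2 = -4 if Z_1 >= 3 else 6  [with Z_1=6]  = -4
Z_3 = 0 if Z_2 >= -1 else 4  [with Z_2=-4]  = 4
Z_7 = 8 if Z_3 >= 1 else 7  [with Z_3=4]  = 8

8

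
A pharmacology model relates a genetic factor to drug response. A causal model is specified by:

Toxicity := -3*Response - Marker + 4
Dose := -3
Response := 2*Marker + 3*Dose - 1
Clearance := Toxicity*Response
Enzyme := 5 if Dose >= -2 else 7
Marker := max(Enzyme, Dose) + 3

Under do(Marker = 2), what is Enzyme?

7

Under do(Marker=2), the mechanism Marker := max(Enzyme, Dose) + 3 is discarded; Marker is fixed at 2.
Since Enzyme is not a descendant of the intervened variable, it is unaffected.
Enzyme = 5 if Dose >= -2 else 7  [with Dose=-3]  = 7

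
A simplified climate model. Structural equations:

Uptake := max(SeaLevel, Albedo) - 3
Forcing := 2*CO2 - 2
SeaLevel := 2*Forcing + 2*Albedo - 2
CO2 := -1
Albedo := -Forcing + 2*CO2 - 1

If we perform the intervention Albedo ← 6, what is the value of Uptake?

do(Albedo=6) replaces the equation Albedo := -Forcing + 2*CO2 - 1 with the constant Albedo = 6.
Forcing = 2*CO2 - 2  [with CO2=-1]  = -4
SeaLevel = 2*Forcing + 2*Albedo - 2  [with Forcing=-4, Albedo=6]  = 2
Uptake = max(SeaLevel, Albedo) - 3  [with SeaLevel=2, Albedo=6]  = 3

3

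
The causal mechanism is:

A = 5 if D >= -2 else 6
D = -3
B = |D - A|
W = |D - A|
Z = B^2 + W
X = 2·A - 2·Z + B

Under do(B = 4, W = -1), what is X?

-14

The joint intervention fixes B = 4, W = -1, removing each variable's own equation.
A = 5 if D >= -2 else 6  [with D=-3]  = 6
Z = B^2 + W  [with B=4, W=-1]  = 15
X = 2·A - 2·Z + B  [with A=6, Z=15, B=4]  = -14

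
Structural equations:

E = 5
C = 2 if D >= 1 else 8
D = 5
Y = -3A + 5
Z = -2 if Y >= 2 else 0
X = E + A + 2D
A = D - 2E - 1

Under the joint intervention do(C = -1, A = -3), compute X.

12

The joint intervention fixes C = -1, A = -3, removing each variable's own equation.
X = E + A + 2D  [with E=5, A=-3, D=5]  = 12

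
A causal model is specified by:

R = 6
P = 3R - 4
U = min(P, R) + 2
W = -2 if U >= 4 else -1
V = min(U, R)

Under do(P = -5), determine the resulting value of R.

Under do(P=-5), the mechanism P = 3R - 4 is discarded; P is fixed at -5.
R is not downstream of the intervention, so its value is determined by the original equations.

6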